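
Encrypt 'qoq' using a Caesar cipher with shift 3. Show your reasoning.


Shift each letter by 3: q -> t, o -> r, q -> t. Result: 'trt'.

trt


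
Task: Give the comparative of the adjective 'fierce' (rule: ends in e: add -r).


Apply comparative formation (ends in e: add -r): 'fierce' -> 'fiercer'.

fiercer


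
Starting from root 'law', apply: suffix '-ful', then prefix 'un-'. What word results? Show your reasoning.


Step 1: Add suffix '-ful' to 'law' = 'lawful'
Step 2: Add prefix 'un-' to 'lawful' = 'unlawful'

unlawful


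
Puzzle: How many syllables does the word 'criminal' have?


Break 'criminal' into syllables: crim-i-nal -> crim | i | nal = 3 syllables

3 syllables


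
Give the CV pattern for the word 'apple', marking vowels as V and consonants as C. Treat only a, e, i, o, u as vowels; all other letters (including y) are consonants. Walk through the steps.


Letter mapping: a = V, p = C, p = C, l = C, e = V.

VCCCV


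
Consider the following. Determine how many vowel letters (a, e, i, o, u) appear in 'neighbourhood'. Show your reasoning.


Vowels in 'neighbourhood': e, i, o, u, o, o = 6 vowels.

6


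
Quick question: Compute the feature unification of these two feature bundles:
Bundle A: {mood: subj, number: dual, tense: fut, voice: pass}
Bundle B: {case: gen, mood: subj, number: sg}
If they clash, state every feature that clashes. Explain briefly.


Compare features:
case: A=_ vs B=gen -> unified: gen
mood: A=subj vs B=subj -> unified: subj
number: A=dual vs B=sg -> CLASH
tense: A=fut vs B=_ -> unified: fut
voice: A=pass vs B=_ -> unified: pass
Clash detected on feature 'number' (dual vs sg); unification fails.

CLASH on 'number' (dual vs sg)


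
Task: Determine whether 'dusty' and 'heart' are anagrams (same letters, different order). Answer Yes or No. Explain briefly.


Sorted letters of 'dusty': 'dstuy'
Sorted letters of 'heart': 'aehrt'
They do not match.

No


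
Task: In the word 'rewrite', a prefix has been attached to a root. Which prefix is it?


The word 'rewrite' = 're' (prefix) + 'write' (root). The prefix is 're'.

re


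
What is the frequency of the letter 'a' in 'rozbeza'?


Letter 'a' in 'rozbeza': found at position(s) 7 = 1 occurrence(s).

1


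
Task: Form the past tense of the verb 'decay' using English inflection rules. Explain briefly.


Apply rule: Add -ed. 'decay' becomes 'decayed'.

decayed


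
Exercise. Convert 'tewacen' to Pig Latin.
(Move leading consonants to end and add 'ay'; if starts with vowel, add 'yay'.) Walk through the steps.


'tewacen': move consonant cluster 't' to end and add 'ay': 'ewacentay'.

ewacentay


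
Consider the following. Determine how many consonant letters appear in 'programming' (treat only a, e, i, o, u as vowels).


Consonants in 'programming': p, r, g, r, m, m, n, g = 8 consonants.

8


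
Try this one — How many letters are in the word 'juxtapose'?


Spell out 'juxtapose' and number each letter: j(1), u(2), x(3), t(4), a(5), p(6), o(7), s(8), e(9). Total: 9 letters.

9


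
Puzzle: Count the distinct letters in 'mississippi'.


Unique letters in 'mississippi': {i, m, p, s} = 4 distinct letters.

4


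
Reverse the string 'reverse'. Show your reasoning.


Reverse 'reverse' character by character: 'esrever'.

esrever


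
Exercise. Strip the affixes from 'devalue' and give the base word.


Remove prefix 'de' from 'devalue' to get root 'value'.

value


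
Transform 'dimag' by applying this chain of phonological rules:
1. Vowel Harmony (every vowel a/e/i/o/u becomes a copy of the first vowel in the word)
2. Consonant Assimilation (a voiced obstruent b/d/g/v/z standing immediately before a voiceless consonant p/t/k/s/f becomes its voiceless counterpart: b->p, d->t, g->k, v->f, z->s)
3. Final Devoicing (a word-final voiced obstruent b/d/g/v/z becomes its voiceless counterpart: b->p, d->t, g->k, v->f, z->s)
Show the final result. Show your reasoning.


Starting form: 'dimag'
Rule 1: Vowel Harmony: all vowels become 'i' (matching first vowel). 'dimag' -> 'dimig'
Rule 2: Consonant Assimilation: no voiced obstruent (b/d/g/v/z) stands immediately before a voiceless consonant (p/t/k/s/f). No change.
Rule 3: Final Devoicing: word-final voiced obstruent 'g' becomes voiceless 'k'. 'dimig' -> 'dimik'
Final form: 'dimik'

dimik


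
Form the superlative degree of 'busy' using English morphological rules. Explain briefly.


Apply superlative formation (consonant + y: change y to i, add -est): 'busy' -> 'busiest'.

busiest


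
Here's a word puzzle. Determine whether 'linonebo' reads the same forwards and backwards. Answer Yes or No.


Forward: 'linonebo'
Reversed: 'obenonil'
They differ.

No


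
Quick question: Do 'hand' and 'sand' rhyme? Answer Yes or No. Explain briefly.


Rime (stressed vowel + following sounds) of 'hand': -and = /ænd/
Rime of 'sand': -and = /ænd/
/ænd/ and /ænd/ are the same ending sound, so the words rhyme.

Yes


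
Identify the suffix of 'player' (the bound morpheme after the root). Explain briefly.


The word 'player' = 'play' (root) + '-er' (suffix). The suffix is '-er'.

er


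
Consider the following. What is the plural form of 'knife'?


Apply rule: Change -fe to -ves. 'knife' becomes 'knives'.

knives


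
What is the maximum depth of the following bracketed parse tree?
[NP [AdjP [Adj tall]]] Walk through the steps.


Count bracket nesting levels:
'[' at pos 0: depth = 1
'[' at pos 4: depth = 2
'[' at pos 10: depth = 3
Maximum depth reached: 3

3


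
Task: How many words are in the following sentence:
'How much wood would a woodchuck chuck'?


Split into words: How | much | wood | would | a | woodchuck | chuck = 7 words.

7


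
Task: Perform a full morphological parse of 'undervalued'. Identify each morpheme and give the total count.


Step 1: Identify prefix: 'under' (meaning: beneath/insufficient)
Step 2: Identify root: 'value'
Step 3: Identify suffix(es): 'ed'
Decomposition: under- (prefix: beneath/insufficient) + value (root) + -ed (suffix: past)
Total morphemes: 3

3 morphemes (under- (prefix: beneath/insufficient) + value (root) + -ed (suffix: past))


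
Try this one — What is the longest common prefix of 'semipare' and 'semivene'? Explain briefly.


Compare from the start: 4 characters match: 'semi'. Mismatch at position 5: 'p' vs 'v'.

semi


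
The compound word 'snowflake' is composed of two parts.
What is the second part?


Split 'snowflake' into 'snow' + 'flake'. The second part is 'flake'.

flake


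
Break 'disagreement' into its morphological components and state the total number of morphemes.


Step 1: Identify prefix: 'dis' (meaning: not/apart)
Step 2: Identify root: 'agree'
Step 3: Identify suffix(es): 'ment'
Decomposition: dis- (prefix: not/apart) + agree (root) + -ment (suffix: action/result)
Total morphemes: 3

3 morphemes (dis- (prefix: not/apart) + agree (root) + -ment (suffix: action/result))


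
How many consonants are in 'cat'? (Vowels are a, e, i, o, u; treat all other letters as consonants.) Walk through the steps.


Consonants in 'cat': c, t = 2 consonants.

2


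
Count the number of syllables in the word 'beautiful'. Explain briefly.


Break 'beautiful' into syllables: beau-ti-ful -> beau | ti | ful = 3 syllables

3 syllables


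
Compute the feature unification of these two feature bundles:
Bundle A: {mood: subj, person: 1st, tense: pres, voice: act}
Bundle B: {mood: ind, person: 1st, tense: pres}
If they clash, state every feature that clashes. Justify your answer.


Compare features:
mood: A=subj vs B=ind -> CLASH
person: A=1st vs B=1st -> unified: 1st
tense: A=pres vs B=pres -> unified: pres
voice: A=act vs B=_ -> unified: act
Clash detected on feature 'mood' (subj vs ind); unification fails.

CLASH on 'mood' (subj vs ind)


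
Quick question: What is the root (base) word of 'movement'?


Remove suffix '-ment' from 'movement' to get root 'move'.

move


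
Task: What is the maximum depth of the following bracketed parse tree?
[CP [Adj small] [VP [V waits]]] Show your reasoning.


Count bracket nesting levels:
'[' at pos 0: depth = 1
'[' at pos 4: depth = 2
'[' at pos 16: depth = 2
'[' at pos 20: depth = 3
Maximum depth reached: 3

3


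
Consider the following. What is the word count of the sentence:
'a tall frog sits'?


Split into words: a | tall | frog | sits = 4 words.

4


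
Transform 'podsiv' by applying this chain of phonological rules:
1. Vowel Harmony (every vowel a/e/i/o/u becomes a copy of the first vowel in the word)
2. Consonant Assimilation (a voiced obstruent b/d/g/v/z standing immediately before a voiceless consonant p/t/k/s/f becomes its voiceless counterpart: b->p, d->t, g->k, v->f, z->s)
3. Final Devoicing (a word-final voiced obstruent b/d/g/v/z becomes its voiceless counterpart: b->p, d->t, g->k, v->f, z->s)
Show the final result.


Starting form: 'podsiv'
Rule 1: Vowel Harmony: all vowels become 'o' (matching first vowel). 'podsiv' -> 'podsov'
Rule 2: Consonant Assimilation: voiced obstruent before voiceless consonant becomes voiceless ('ds' -> 'ts'). 'podsov' -> 'potsov'
Rule 3: Final Devoicing: word-final voiced obstruent 'v' becomes voiceless 'f'. 'potsov' -> 'potsof'
Final form: 'potsof'

potsof


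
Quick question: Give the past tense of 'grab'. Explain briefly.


Apply rule: Double final consonant and add -ed. 'grab' becomes 'grabbed'.

grabbed


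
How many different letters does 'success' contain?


Unique letters in 'success': {c, e, s, u} = 4 distinct letters.

4


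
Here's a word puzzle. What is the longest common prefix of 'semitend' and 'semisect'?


Compare from the start: 4 characters match: 'semi'. Mismatch at position 5: 't' vs 's'.

semi


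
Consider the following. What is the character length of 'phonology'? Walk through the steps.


Spell out 'phonology' and number each letter: p(1), h(2), o(3), n(4), o(5), l(6), o(7), g(8), y(9). Total: 9 letters.

9


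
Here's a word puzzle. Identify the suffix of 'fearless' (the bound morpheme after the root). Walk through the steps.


The word 'fearless' = 'fear' (root) + '-less' (suffix). The suffix is '-less'.

less


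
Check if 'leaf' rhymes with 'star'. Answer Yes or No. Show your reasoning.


Rime (stressed vowel + following sounds) of 'leaf': -eaf = /iːf/
Rime of 'star': -ar = /ɑːr/
/iːf/ and /ɑːr/ are different ending sounds, so the words do not rhyme.

No


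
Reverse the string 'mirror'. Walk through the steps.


Reverse 'mirror' character by character: 'rorrim'.

rorrim


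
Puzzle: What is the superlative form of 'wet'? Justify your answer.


Apply superlative formation (double final consonant, add -est): 'wet' -> 'wettest'.

wettest


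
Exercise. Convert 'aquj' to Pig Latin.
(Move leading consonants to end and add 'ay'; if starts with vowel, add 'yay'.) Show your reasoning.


'aquj' starts with a vowel, so add 'yay': 'aqujyay'.

aqujyay


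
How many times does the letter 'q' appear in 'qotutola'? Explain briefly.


Letter 'q' in 'qotutola': found at position(s) 1 = 1 occurrence(s).

1


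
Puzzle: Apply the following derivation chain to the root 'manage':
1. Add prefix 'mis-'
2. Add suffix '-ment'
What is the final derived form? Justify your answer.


Step 1: Add prefix 'mis-' to 'manage' = 'mismanage'
Step 2: Add suffix '-ment' to 'mismanage' = 'mismanagement'

mismanagement


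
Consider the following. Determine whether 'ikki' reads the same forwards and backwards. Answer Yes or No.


Forward: 'ikki'
Reversed: 'ikki'
They are identical.

Yes


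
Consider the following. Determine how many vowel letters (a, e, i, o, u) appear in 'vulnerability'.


Vowels in 'vulnerability': u, e, a, i, i = 5 vowels.

5


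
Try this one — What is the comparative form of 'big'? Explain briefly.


Apply comparative formation (double final consonant, add -er): 'big' -> 'bigger'.

bigger


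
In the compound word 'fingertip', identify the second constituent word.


Split 'fingertip' into 'finger' + 'tip'. The second part is 'tip'.

tip


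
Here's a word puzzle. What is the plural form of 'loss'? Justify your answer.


Apply rule: Add -es (sibilant/fricative ending). 'loss' becomes 'losses'.

losses


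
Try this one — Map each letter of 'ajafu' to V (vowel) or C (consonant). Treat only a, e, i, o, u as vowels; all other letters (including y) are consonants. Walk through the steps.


Letter mapping: a = V, j = C, a = V, f = C, u = V.

VCVCV


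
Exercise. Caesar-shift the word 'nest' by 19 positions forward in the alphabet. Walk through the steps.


Shift each letter by 19: n -> g, e -> x, s -> l, t -> m. Result: 'gxlm'.

gxlm


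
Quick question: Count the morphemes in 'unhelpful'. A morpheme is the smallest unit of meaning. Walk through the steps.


Decomposition: un- (prefix) + help (root) + -ful (suffix) = 3 morpheme(s)

3 morphemes


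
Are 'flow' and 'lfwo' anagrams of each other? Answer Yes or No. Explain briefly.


Sorted letters of 'flow': 'flow'
Sorted letters of 'lfwo': 'flow'
They match.

Yes


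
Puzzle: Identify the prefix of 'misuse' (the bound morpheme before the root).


The word 'misuse' = 'mis' (prefix) + 'use' (root). The prefix is 'mis'.

mis


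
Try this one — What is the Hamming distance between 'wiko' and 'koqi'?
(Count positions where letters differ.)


Alignment:
Position 1: 'w' vs 'k' = DIFFER
Position 2: 'i' vs 'o' = DIFFER
Position 3: 'k' vs 'q' = DIFFER
Position 4: 'o' vs 'i' = DIFFER
Total differences: 4

4


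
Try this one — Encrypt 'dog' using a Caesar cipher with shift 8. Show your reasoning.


Shift each letter by 8: d -> l, o -> w, g -> o. Result: 'lwo'.

lwo


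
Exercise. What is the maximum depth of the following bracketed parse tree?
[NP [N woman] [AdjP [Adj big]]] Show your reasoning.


Count bracket nesting levels:
'[' at pos 0: depth = 1
'[' at pos 4: depth = 2
'[' at pos 14: depth = 2
'[' at pos 20: depth = 3
Maximum depth reached: 3

3


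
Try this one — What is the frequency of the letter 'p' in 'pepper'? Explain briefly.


Letter 'p' in 'pepper': found at position(s) 1, 3, 4 = 3 occurrence(s).

3


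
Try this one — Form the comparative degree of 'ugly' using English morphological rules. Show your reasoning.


Apply comparative formation (consonant + y: change y to i, add -er): 'ugly' -> 'uglier'.

uglier


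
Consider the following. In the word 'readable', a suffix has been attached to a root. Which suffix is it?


The word 'readable' = 'read' (root) + '-able' (suffix). The suffix is '-able'.

able


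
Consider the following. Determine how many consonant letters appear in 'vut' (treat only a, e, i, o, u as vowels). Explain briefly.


Consonants in 'vut': v, t = 2 consonants.

2


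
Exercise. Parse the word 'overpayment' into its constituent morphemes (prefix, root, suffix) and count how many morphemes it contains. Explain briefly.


Step 1: Identify prefix: 'over' (meaning: excessively)
Step 2: Identify root: 'pay'
Step 3: Identify suffix(es): 'ment'
Decomposition: over- (prefix: excessively) + pay (root) + -ment (suffix: action/result)
Total morphemes: 3

3 morphemes (over- (prefix: excessively) + pay (root) + -ment (suffix: action/result))


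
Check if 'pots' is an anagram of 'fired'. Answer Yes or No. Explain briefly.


Sorted letters of 'pots': 'opst'
Sorted letters of 'fired': 'defir'
They do not match.

No


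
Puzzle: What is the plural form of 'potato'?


Apply rule: Add -es (consonant + o). 'potato' becomes 'potatoes'.

potatoes


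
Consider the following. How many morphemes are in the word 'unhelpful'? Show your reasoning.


Decomposition: un- (prefix) + help (root) + -ful (suffix) = 3 morpheme(s)

3 morphemes


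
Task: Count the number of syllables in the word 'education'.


Break 'education' into syllables: ed-u-ca-tion -> ed | u | ca | tion = 4 syllables

4 syllables


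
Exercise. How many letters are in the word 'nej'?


Spell out 'nej' and number each letter: n(1), e(2), j(3). Total: 3 letters.

3


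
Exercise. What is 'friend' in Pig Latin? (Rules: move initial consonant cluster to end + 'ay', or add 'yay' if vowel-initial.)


'friend': move consonant cluster 'fr' to end and add 'ay': 'iendfray'.

iendfray


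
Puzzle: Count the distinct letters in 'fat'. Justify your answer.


Unique letters in 'fat': {a, f, t} = 3 distinct letters.

3


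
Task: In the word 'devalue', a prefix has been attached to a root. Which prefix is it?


The word 'devalue' = 'de' (prefix) + 'value' (root). The prefix is 'de'.

de


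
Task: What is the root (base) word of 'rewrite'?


Remove prefix 're' from 'rewrite' to get root 'write'.

write


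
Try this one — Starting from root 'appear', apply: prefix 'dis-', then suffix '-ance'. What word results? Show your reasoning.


Step 1: Add prefix 'dis-' to 'appear' = 'disappear'
Step 2: Add suffix '-ance' to 'disappear' = 'disappearance'

disappearance


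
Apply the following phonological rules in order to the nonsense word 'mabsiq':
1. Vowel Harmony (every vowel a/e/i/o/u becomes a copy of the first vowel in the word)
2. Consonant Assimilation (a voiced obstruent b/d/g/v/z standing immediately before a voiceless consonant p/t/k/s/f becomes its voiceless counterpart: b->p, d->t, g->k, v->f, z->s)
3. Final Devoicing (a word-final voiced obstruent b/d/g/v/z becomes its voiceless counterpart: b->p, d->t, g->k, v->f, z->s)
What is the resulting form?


Starting form: 'mabsiq'
Rule 1: Vowel Harmony: all vowels become 'a' (matching first vowel). 'mabsiq' -> 'mabsaq'
Rule 2: Consonant Assimilation: voiced obstruent before voiceless consonant becomes voiceless ('bs' -> 'ps'). 'mabsaq' -> 'mapsaq'
Rule 3: Final Devoicing: final consonant 'q' is not one of the voiced obstruents b/d/g/v/z. No change.
Final form: 'mapsaq'

mapsaq


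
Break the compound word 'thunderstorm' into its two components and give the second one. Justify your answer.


Split 'thunderstorm' into 'thunder' + 'storm'. The second part is 'storm'.

storm


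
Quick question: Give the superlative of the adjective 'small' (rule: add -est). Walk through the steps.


Apply superlative formation (add -est): 'small' -> 'smallest'.

smallest


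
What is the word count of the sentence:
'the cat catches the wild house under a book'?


Split into words: the | cat | catches | the | wild | house | under | a | book = 9 words.

9


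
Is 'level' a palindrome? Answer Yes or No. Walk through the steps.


Forward: 'level'
Reversed: 'level'
They are identical.

Yes


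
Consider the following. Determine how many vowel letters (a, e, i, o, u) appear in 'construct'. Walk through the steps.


Vowels in 'construct': o, u = 2 vowels.

2


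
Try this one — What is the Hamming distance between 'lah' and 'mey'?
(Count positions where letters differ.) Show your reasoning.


Alignment:
Position 1: 'l' vs 'm' = DIFFER
Position 2: 'a' vs 'e' = DIFFER
Position 3: 'h' vs 'y' = DIFFER
Total differences: 3

3


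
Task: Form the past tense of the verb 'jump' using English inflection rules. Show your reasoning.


Apply rule: Add -ed. 'jump' becomes 'jumped'.

jumped


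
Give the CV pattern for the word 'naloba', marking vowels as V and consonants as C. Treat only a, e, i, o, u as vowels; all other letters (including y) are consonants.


Letter mapping: n = C, a = V, l = C, o = V, b = C, a = V.

CVCVCV


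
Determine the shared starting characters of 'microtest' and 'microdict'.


Compare from the start: 5 characters match: 'micro'. Mismatch at position 6: 't' vs 'd'.

micro


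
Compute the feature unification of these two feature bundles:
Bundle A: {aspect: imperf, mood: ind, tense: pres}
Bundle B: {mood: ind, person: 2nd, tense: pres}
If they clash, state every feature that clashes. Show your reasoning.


Compare features:
aspect: A=imperf vs B=_ -> unified: imperf
mood: A=ind vs B=ind -> unified: ind
person: A=_ vs B=2nd -> unified: 2nd
tense: A=pres vs B=pres -> unified: pres
No clashes found.

Unified: {aspect: imperf, mood: ind, person: 2nd, tense: pres}


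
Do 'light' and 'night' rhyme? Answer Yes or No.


Rime (stressed vowel + following sounds) of 'light': -ight = /aɪt/
Rime of 'night': -ight = /aɪt/
/aɪt/ and /aɪt/ are the same ending sound, so the words rhyme.

Yes


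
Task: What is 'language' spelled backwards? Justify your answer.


Reverse 'language' character by character: 'egaugnal'.

egaugnal


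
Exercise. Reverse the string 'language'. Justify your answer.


Reverse 'language' character by character: 'egaugnal'.

egaugnal


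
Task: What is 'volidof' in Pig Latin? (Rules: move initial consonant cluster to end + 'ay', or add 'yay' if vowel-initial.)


'volidof': move consonant cluster 'v' to end and add 'ay': 'olidofvay'.

olidofvay


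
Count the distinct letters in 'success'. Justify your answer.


Unique letters in 'success': {c, e, s, u} = 4 distinct letters.

4


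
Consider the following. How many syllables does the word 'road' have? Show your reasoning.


Break 'road' into syllables: road -> road = 1 syllable

1 syllable


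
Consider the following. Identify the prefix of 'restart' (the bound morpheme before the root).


The word 'restart' = 're' (prefix) + 'start' (root). The prefix is 're'.

re


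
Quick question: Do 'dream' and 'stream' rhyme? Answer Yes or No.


Rime (stressed vowel + following sounds) of 'dream': -eam = /iːm/
Rime of 'stream': -eam = /iːm/
/iːm/ and /iːm/ are the same ending sound, so the words rhyme.

Yes


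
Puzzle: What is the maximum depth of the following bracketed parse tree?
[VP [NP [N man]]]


Count bracket nesting levels:
'[' at pos 0: depth = 1
'[' at pos 4: depth = 2
'[' at pos 8: depth = 3
Maximum depth reached: 3

3


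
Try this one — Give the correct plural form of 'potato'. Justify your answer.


Apply rule: Add -es (consonant + o). 'potato' becomes 'potatoes'.

potatoes


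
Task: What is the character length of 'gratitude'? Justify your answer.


Spell out 'gratitude' and number each letter: g(1), r(2), a(3), t(4), i(5), t(6), u(7), d(8), e(9). Total: 9 letters.

9


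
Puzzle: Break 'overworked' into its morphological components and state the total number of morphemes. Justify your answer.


Step 1: Identify prefix: 'over' (meaning: excessively)
Step 2: Identify root: 'work'
Step 3: Identify suffix(es): 'ed'
Decomposition: over- (prefix: excessively) + work (root) + -ed (suffix: past)
Total morphemes: 3

3 morphemes (over- (prefix: excessively) + work (root) + -ed (suffix: past))


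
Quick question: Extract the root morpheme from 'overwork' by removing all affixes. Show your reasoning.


Remove prefix 'over' from 'overwork' to get root 'work'.

work


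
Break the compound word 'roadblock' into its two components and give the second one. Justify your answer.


Split 'roadblock' into 'road' + 'block'. The second part is 'block'.

block


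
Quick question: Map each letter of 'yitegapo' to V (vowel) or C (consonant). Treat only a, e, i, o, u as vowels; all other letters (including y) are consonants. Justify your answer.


Letter mapping: y = C, i = V, t = C, e = V, g = C, a = V, p = C, o = V.

CVCVCVCV


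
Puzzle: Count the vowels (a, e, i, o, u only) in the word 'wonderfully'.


Vowels in 'wonderfully': o, e, u = 3 vowels.

3


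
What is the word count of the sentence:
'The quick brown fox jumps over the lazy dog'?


Split into words: The | quick | brown | fox | jumps | over | the | lazy | dog = 9 words.

9


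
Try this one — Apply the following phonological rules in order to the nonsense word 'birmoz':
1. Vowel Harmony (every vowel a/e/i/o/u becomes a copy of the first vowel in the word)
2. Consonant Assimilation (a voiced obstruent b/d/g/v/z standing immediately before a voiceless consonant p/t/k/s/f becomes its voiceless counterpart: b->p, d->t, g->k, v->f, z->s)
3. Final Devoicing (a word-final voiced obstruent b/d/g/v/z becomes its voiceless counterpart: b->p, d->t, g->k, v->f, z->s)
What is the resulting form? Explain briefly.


Starting form: 'birmoz'
Rule 1: Vowel Harmony: all vowels become 'i' (matching first vowel). 'birmoz' -> 'birmiz'
Rule 2: Consonant Assimilation: no voiced obstruent (b/d/g/v/z) stands immediately before a voiceless consonant (p/t/k/s/f). No change.
Rule 3: Final Devoicing: word-final voiced obstruent 'z' becomes voiceless 's'. 'birmiz' -> 'birmis'
Final form: 'birmis'

birmis


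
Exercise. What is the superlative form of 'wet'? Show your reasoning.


Apply superlative formation (double final consonant, add -est): 'wet' -> 'wettest'.

wettest


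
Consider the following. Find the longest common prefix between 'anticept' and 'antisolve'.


Compare from the start: 4 characters match: 'anti'. Mismatch at position 5: 'c' vs 's'.

anti


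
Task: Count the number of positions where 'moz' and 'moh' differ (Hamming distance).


Alignment:
Position 1: 'm' vs 'm' = match
Position 2: 'o' vs 'o' = match
Position 3: 'z' vs 'h' = DIFFER
Total differences: 1

1


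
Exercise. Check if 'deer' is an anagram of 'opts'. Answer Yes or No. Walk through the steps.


Sorted letters of 'deer': 'deer'
Sorted letters of 'opts': 'opst'
They do not match.

No


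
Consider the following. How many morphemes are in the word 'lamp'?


Decomposition: lamp (free morpheme) = 1 morpheme(s)

1 morphemes


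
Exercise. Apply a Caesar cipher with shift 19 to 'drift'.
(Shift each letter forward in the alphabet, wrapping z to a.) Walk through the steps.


Shift each letter by 19: d -> w, r -> k, i -> b, f -> y, t -> m. Result: 'wkbym'.

wkbym


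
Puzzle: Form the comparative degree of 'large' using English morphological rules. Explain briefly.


Apply comparative formation (ends in e: add -r): 'large' -> 'larger'.

larger


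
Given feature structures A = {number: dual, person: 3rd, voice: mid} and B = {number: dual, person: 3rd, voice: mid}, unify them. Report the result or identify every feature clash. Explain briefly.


Compare features:
number: A=dual vs B=dual -> unified: dual
person: A=3rd vs B=3rd -> unified: 3rd
voice: A=mid vs B=mid -> unified: mid
No clashes found.

Unified: {number: dual, person: 3rd, voice: mid}


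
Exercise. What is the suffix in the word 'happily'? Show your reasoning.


The word 'happily' = 'happy' (root) + '-ly' (suffix). The suffix is '-ly'.

ly


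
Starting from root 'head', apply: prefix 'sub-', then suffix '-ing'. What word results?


Step 1: Add prefix 'sub-' to 'head' = 'subhead'
Step 2: Add suffix '-ing' to 'subhead' = 'subheading'

subheading


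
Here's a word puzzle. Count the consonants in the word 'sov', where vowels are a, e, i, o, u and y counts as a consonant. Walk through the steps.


Consonants in 'sov': s, v = 2 consonants.

2


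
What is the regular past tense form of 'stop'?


Apply rule: Double final consonant and add -ed. 'stop' becomes 'stopped'.

stopped


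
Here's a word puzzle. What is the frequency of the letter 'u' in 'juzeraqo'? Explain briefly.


Letter 'u' in 'juzeraqo': found at position(s) 2 = 1 occurrence(s).

1


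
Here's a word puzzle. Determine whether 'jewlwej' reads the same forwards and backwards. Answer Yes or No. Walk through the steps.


Forward: 'jewlwej'
Reversed: 'jewlwej'
They are identical.

Yes


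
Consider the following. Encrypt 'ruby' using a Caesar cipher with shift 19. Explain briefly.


Shift each letter by 19: r -> k, u -> n, b -> u, y -> r. Result: 'knur'.

knur


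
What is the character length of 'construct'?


Spell out 'construct' and number each letter: c(1), o(2), n(3), s(4), t(5), r(6), u(7), c(8), t(9). Total: 9 letters.

9


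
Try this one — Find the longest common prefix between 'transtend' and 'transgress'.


Compare from the start: 5 characters match: 'trans'. Mismatch at position 6: 't' vs 'g'.

trans


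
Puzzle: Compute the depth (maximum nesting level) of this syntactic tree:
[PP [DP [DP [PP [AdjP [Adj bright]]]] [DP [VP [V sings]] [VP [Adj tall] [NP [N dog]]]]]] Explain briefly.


Count bracket nesting levels:
'[' at pos 0: depth = 1
'[' at pos 4: depth = 2
'[' at pos 8: depth = 3
'[' at pos 12: depth = 4
'[' at pos 16: depth = 5
'[' at pos 22: depth = 6
'[' at pos 38: depth = 3
'[' at pos 42: depth = 4
'[' at pos 46: depth = 5
'[' at pos 57: depth = 4
'[' at pos 61: depth = 5
'[' at pos 72: depth = 5
'[' at pos 76: depth = 6
Maximum depth reached: 6

6


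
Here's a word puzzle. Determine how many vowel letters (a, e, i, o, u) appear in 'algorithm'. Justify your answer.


Vowels in 'algorithm': a, o, i = 3 vowels.

3


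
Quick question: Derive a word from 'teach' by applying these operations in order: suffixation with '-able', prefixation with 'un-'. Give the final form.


Step 1: Add suffix '-able' to 'teach' = 'teachable'
Step 2: Add prefix 'un-' to 'teachable' = 'unteachable'

unteachable


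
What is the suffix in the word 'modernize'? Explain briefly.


The word 'modernize' = 'modern' (root) + '-ize' (suffix). The suffix is '-ize'.

ize


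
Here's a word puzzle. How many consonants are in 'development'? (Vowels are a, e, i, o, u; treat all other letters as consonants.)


Consonants in 'development': d, v, l, p, m, n, t = 7 consonants.

7


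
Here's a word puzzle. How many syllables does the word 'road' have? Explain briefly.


Break 'road' into syllables: road -> road = 1 syllable

1 syllable


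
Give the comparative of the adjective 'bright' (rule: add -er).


Apply comparative formation (add -er): 'bright' -> 'brighter'.

brighter


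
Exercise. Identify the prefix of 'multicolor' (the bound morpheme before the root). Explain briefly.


The word 'multicolor' = 'multi' (prefix) + 'color' (root). The prefix is 'multi'.

multi


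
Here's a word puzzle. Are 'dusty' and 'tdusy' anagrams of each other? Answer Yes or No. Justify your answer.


Sorted letters of 'dusty': 'dstuy'
Sorted letters of 'tdusy': 'dstuy'
They match.

Yes


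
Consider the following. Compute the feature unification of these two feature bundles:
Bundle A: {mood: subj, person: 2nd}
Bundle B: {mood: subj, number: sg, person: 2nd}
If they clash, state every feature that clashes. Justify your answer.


Compare features:
mood: A=subj vs B=subj -> unified: subj
number: A=_ vs B=sg -> unified: sg
person: A=2nd vs B=2nd -> unified: 2nd
No clashes found.

Unified: {mood: subj, number: sg, person: 2nd}


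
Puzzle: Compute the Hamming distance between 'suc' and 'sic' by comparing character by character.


Alignment:
Position 1: 's' vs 's' = match
Position 2: 'u' vs 'i' = DIFFER
Position 3: 'c' vs 'c' = match
Total differences: 1

1


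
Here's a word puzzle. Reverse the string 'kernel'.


Reverse 'kernel' character by character: 'lenrek'.

lenrek


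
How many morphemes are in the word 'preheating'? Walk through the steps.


Decomposition: pre- (prefix) + heat (root) + -ing (suffix) = 3 morpheme(s)

3 morphemes


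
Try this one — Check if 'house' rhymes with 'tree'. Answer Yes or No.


Rime (stressed vowel + following sounds) of 'house': -ouse = /aʊs/
Rime of 'tree': -ee = /iː/
/aʊs/ and /iː/ are different ending sounds, so the words do not rhyme.

No


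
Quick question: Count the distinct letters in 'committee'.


Unique letters in 'committee': {c, e, i, m, o, t} = 6 distinct letters.

6


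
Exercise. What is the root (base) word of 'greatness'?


Remove suffix '-ness' from 'greatness' to get root 'great'.

great


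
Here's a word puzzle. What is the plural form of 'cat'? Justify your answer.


Apply rule: Add -s. 'cat' becomes 'cats'.

cats


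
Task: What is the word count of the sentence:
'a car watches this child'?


Split into words: a | car | watches | this | child = 5 words.

5


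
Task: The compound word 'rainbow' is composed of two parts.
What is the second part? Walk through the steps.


Split 'rainbow' into 'rain' + 'bow'. The second part is 'bow'.

bow


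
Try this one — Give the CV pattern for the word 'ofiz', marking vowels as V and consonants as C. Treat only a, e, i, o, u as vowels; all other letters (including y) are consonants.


Letter mapping: o = V, f = C, i = V, z = C.

VCVC


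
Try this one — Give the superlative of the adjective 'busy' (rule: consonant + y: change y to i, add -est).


Apply superlative formation (consonant + y: change y to i, add -est): 'busy' -> 'busiest'.

busiest


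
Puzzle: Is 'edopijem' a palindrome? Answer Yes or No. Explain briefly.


Forward: 'edopijem'
Reversed: 'mejipode'
They differ.

No


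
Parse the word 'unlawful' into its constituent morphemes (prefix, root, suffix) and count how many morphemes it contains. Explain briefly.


Step 1: Identify prefix: 'un' (meaning: not/reverse)
Step 2: Identify root: 'law'
Step 3: Identify suffix(es): 'ful'
Decomposition: un- (prefix: not/reverse) + law (root) + -ful (suffix: full of)
Total morphemes: 3

3 morphemes (un- (prefix: not/reverse) + law (root) + -ful (suffix: full of))


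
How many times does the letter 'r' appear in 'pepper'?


Letter 'r' in 'pepper': found at position(s) 6 = 1 occurrence(s).

1


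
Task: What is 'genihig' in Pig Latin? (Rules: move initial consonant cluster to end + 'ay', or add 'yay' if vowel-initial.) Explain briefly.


'genihig': move consonant cluster 'g' to end and add 'ay': 'enihiggay'.

enihiggay


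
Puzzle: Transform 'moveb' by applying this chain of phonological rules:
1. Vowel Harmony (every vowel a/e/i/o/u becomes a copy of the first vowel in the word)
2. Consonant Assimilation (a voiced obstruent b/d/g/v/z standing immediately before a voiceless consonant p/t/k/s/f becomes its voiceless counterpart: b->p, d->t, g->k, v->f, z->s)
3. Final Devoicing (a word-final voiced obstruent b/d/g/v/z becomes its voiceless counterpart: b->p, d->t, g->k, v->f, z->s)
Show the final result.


Starting form: 'moveb'
Rule 1: Vowel Harmony: all vowels become 'o' (matching first vowel). 'moveb' -> 'movob'
Rule 2: Consonant Assimilation: no voiced obstruent (b/d/g/v/z) stands immediately before a voiceless consonant (p/t/k/s/f). No change.
Rule 3: Final Devoicing: word-final voiced obstruent 'b' becomes voiceless 'p'. 'movob' -> 'movop'
Final form: 'movop'

movop


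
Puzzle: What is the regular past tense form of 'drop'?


Apply rule: Double final consonant and add -ed. 'drop' becomes 'dropped'.

dropped


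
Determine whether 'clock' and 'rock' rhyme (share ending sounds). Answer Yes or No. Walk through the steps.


Rime (stressed vowel + following sounds) of 'clock': -ock = /ɒk/
Rime of 'rock': -ock = /ɒk/
/ɒk/ and /ɒk/ are the same ending sound, so the words rhyme.

Yes


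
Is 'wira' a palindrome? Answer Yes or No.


Forward: 'wira'
Reversed: 'ariw'
They differ.

No


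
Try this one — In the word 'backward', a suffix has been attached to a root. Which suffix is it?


The word 'backward' = 'back' (root) + '-ward' (suffix). The suffix is '-ward'.

ward


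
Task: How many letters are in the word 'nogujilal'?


Spell out 'nogujilal' and number each letter: n(1), o(2), g(3), u(4), j(5), i(6), l(7), a(8), l(9). Total: 9 letters.

9


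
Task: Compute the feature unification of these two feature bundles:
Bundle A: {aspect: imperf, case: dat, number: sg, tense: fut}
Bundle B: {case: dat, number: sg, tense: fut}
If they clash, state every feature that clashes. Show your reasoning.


Compare features:
aspect: A=imperf vs B=_ -> unified: imperf
case: A=dat vs B=dat -> unified: dat
number: A=sg vs B=sg -> unified: sg
tense: A=fut vs B=fut -> unified: fut
No clashes found.

Unified: {aspect: imperf, case: dat, number: sg, tense: fut}


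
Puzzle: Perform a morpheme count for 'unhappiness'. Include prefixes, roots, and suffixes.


Decomposition: un- (prefix) + happy (root) + -ness (suffix) = 3 morpheme(s)

3 morphemes


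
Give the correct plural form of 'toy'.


Apply rule: Add -s. 'toy' becomes 'toys'.

toys


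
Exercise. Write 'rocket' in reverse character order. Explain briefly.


Reverse 'rocket' character by character: 'tekcor'.

tekcor


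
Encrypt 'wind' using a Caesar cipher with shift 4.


Shift each letter by 4: w -> a, i -> m, n -> r, d -> h. Result: 'amrh'.

amrh


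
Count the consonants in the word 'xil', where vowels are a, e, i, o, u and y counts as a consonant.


Consonants in 'xil': x, l = 2 consonants.

2


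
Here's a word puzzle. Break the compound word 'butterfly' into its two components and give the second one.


Split 'butterfly' into 'butter' + 'fly'. The second part is 'fly'.

fly


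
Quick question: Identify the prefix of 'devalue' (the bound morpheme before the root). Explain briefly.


The word 'devalue' = 'de' (prefix) + 'value' (root). The prefix is 'de'.

de


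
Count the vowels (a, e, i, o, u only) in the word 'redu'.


Vowels in 'redu': e, u = 2 vowels.

2


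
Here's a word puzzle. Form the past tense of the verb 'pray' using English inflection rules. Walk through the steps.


Apply rule: Add -ed. 'pray' becomes 'prayed'.

prayed


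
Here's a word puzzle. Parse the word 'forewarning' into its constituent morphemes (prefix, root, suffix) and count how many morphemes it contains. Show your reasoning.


Step 1: Identify prefix: 'fore' (meaning: before/front)
Step 2: Identify root: 'warn'
Step 3: Identify suffix(es): 'ing'
Decomposition: fore- (prefix: before/front) + warn (root) + -ing (suffix: ongoing action)
Total morphemes: 3

3 morphemes (fore- (prefix: before/front) + warn (root) + -ing (suffix: ongoing action))


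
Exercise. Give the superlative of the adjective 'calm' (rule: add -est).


Apply superlative formation (add -est): 'calm' -> 'calmest'.

calmest


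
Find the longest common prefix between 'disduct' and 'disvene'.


Compare from the start: 3 characters match: 'dis'. Mismatch at position 4: 'd' vs 'v'.

dis


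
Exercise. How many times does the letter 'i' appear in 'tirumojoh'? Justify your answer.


Letter 'i' in 'tirumojoh': found at position(s) 2 = 1 occurrence(s).

1


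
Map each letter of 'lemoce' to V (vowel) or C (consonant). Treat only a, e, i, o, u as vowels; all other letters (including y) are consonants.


Letter mapping: l = C, e = V, m = C, o = V, c = C, e = V.

CVCVCV


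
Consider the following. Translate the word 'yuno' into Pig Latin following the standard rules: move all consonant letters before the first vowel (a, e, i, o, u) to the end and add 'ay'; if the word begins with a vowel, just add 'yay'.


'yuno': move consonant cluster 'y' to end and add 'ay': 'unoyay'.

unoyay


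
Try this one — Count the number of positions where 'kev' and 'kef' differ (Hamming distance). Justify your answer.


Alignment:
Position 1: 'k' vs 'k' = match
Position 2: 'e' vs 'e' = match
Position 3: 'v' vs 'f' = DIFFER
Total differences: 1

1


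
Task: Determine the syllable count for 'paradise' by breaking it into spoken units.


Break 'paradise' into syllables: par-a-dise -> par | a | dise = 3 syllables

3 syllables


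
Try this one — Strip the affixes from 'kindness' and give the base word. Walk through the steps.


Remove suffix '-ness' from 'kindness' to get root 'kind'.

kind


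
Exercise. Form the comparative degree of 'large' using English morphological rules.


Apply comparative formation (ends in e: add -r): 'large' -> 'larger'.

larger
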